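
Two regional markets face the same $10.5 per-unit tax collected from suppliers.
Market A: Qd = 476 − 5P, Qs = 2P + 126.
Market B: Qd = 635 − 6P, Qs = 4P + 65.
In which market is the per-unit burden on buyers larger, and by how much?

Market A: pre-tax P* = $50, Q* = 226; post-tax Q = 211; per-unit burden on buyers = $3.
Market B: pre-tax P* = $57, Q* = 293; post-tax Q = 267.8; per-unit burden on buyers = $4.2.
Difference: $3 vs $4.2 → market B is larger by $1.2.

Market B, by $1.2.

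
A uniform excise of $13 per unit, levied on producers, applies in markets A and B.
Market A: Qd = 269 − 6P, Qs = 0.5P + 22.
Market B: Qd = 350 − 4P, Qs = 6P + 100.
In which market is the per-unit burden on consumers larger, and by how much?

Market B, by $6.8.

Market A: pre-tax P* = $38, Q* = 41; post-tax Q = 35; per-unit burden on consumers = $1.
Market B: pre-tax P* = $25, Q* = 250; post-tax Q = 218.8; per-unit burden on consumers = $7.8.
Difference: $1 vs $7.8 → market B is larger by $6.8.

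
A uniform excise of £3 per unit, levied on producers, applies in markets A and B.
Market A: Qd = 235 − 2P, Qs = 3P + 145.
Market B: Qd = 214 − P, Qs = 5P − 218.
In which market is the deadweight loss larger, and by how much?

Market A, by £1.65.

Market A: pre-tax P* = £18, Q* = 199; post-tax Q = 195.4; deadweight loss = £5.4.
Market B: pre-tax P* = £72, Q* = 142; post-tax Q = 139.5; deadweight loss = £3.75.
Difference: £5.4 vs £3.75 → market A is larger by £1.65.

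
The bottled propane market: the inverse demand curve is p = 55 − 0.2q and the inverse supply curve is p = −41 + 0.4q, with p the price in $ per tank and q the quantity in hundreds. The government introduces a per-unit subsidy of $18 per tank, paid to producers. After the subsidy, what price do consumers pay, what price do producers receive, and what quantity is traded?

Consumers pay $17; producers receive $35; quantity = 190.

Inverting to q(p) form: qd = 275 − 5p; qs = 2.5p + 102.5.
Without the subsidy, 275 − 5p = 2.5p + 102.5 gives 7.5p = 172.5, so p* = $23 and q* = 160.
With a per-unit subsidy paid to producers, each receives p + 18 per unit sold, so supply becomes qs = 2.5(p + 18) + 102.5.
Solving gives q = 190 with consumers paying $17 and producers receiving $35 (the $18 wedge).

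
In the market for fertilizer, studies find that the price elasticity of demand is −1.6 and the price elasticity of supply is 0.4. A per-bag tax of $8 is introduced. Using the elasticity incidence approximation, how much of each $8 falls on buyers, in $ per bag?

Buyers bear ≈ $1.6 per bag.

Incidence ratio: buyers' share ≈ εs / (εs + |εd|) = 0.4 / (0.4 + 1.6) = 0.2.
So buyers bear ≈ 0.2 × $8 = $1.6; sellers bear $6.4.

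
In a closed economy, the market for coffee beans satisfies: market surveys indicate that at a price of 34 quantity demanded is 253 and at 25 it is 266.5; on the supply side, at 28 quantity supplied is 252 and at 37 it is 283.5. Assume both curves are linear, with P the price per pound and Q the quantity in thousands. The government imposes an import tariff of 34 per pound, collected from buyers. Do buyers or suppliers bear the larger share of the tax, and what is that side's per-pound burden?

Demand slope: (266.5 − 253)/(25 − 34) = -1.5, so Qd = 304 − 1.5P.
Supply slope: (283.5 − 252)/(37 − 28) = 3.5, so Qs = 3.5P + 154.
Before the tax: set 304 − 1.5P = 3.5P + 154 → P* = 30, Q* = 259.
With the tax collected from buyers, demand (in seller-price terms) shifts: Qd = 304 − 1.5(P + 34).
Solving gives Q = 223.3 with buyers paying 53.8 and suppliers receiving 19.8 (the 34 wedge).
Per-pound burden: buyers 23.8, suppliers 10.2.
Buyers take the larger share because demand is less price-elastic here (demand slope 1.5 vs supply slope 3.5).
The less price-elastic side of the market bears the larger share of a per-unit tax.

Buyers bear the larger share: 23.8 per pound.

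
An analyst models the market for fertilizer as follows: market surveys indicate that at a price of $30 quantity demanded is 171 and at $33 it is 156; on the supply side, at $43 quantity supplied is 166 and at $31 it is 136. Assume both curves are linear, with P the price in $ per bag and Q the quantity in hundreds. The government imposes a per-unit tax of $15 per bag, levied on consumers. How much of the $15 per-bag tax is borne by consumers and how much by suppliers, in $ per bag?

Demand slope: (156 − 171)/(33 − 30) = -5, so Qd = 321 − 5P.
Supply slope: (136 − 166)/(31 − 43) = 2.5, so Qs = 2.5P + 58.5.
Before the tax: set 321 − 5P = 2.5P + 58.5 → P* = $35, Q* = 146.
With the tax collected from consumers, demand (in seller-price terms) shifts: Qd = 321 − 5(P + 15).
Solving gives Q = 121 with consumers paying $40 and suppliers receiving $25 (the $15 wedge).
Burden on consumers: $5; on suppliers: $10. (They sum to $15.)

Consumers bear $5 per bag; suppliers bear $10 per bag.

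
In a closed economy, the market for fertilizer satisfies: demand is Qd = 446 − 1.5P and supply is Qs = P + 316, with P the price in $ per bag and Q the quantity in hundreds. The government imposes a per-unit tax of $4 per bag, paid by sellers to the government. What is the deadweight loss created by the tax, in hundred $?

Deadweight loss = $4.8 hundred.

Before the tax: set 446 − 1.5P = P + 316 → P* = $52, Q* = 368.
With the tax collected from sellers, supply shifts: Qs = (P − 4) + 316.
Solving gives Q = 365.6 with consumers paying $53.6 and sellers receiving $49.6 (the $4 wedge).
Quantity falls by |ΔQ| = |368 − 365.6| = 2.4.
DWL = ½ · t · |ΔQ| = ½ · 4 · 2.4 = $4.8.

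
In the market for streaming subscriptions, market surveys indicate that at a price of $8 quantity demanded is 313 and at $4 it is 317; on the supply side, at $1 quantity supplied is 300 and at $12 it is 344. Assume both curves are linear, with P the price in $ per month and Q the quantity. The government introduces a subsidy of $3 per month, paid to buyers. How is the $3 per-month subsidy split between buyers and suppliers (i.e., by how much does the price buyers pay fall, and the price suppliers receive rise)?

Buyers gain $2.4 per month; suppliers gain $0.6 per month.

Demand slope: (317 − 313)/(4 − 8) = -1, so Qd = 321 − P.
Supply slope: (344 − 300)/(12 − 1) = 4, so Qs = 4P + 296.
Before the subsidy: set 321 − P = 4P + 296 → P* = $5, Q* = 316.
With a per-unit subsidy paid to buyers, each effectively pays P − 3, so demand becomes Qd = 321 − (P − 3).
New equilibrium: buyers pay $2.6, suppliers receive $5.6, Q = 318.4. (Wedge: Pb − Ps = −3.)
Gain to buyers: $2.4; to suppliers: $0.6. (They sum to $3.)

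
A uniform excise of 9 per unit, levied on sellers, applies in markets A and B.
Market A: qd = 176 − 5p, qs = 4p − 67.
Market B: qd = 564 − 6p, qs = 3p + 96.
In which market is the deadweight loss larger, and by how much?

Market A, by 9.

Market A: pre-tax p* = 27, q* = 41; post-tax q = 21; deadweight loss = 90.
Market B: pre-tax p* = 52, q* = 252; post-tax q = 234; deadweight loss = 81.
Difference: 90 vs 81 → market A is larger by 9.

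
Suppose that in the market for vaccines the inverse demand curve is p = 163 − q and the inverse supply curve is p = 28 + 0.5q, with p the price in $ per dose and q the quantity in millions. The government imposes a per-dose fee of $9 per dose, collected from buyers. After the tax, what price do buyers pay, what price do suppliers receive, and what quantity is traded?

Inverting to q(p) form: qd = 163 − p; qs = 2p − 56.
Before the tax: set 163 − p = 2p − 56 → p* = $73, q* = 90.
With the tax collected from buyers, demand (in seller-price terms) shifts: qd = 163 − (p + 9).
New equilibrium: buyers pay $79, suppliers receive $70, q = 84. (Wedge: pb − ps = 9.)

Buyers pay $79; suppliers receive $70; quantity = 84.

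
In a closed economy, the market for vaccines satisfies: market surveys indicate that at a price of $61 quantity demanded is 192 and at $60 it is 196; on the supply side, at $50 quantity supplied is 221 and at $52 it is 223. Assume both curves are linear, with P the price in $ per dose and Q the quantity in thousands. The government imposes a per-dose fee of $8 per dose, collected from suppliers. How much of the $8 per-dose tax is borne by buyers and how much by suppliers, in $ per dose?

Demand slope: (196 − 192)/(60 − 61) = -4, so Qd = 436 − 4P.
Supply slope: (223 − 221)/(52 − 50) = 1, so Qs = P + 171.
Before the tax: set 436 − 4P = P + 171 → P* = $53, Q* = 224.
With the tax collected from suppliers, supply shifts: Qs = (P − 8) + 171.
Solving gives Q = 217.6 with buyers paying $54.6 and suppliers receiving $46.6 (the $8 wedge).
Burden on buyers: $1.6; on suppliers: $6.4. (They sum to $8.)

Buyers bear $1.6 per dose; suppliers bear $6.4 per dose.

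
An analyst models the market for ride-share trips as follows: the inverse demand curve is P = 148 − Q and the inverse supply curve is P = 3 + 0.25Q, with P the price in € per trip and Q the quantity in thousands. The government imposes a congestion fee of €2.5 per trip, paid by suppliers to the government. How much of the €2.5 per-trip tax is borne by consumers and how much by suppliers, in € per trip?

Consumers bear €2 per trip; suppliers bear €0.5 per trip.

Inverting to Q(P) form: Qd = 148 − P; Qs = 4P − 12.
Before the tax: set 148 − P = 4P − 12 → P* = €32, Q* = 116.
With the tax collected from suppliers, supply shifts: Qs = 4(P − 2.5) − 12.
New equilibrium: consumers pay €34, suppliers receive €31.5, Q = 114. (Wedge: Pb − Ps = 2.5.)
Burden on consumers: €2; on suppliers: €0.5. (They sum to €2.5.)
The less price-elastic side of the market bears the larger share of a per-unit tax.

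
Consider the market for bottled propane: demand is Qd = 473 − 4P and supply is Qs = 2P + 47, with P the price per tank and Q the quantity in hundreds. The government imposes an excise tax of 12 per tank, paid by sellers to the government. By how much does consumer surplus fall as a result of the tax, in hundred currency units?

Without the tax, 473 − 4P = 2P + 47 gives 6P = 426, so P* = 71 and Q* = 189.
With the tax collected from sellers, supply shifts: Qs = 2(P − 12) + 47.
Solving gives Q = 173 with buyers paying 75 and sellers receiving 63 (the 12 wedge).
ΔCS is the trapezoid between Q = 173 and Q = 189 of height 4: ½ · (189 + 173) · 4 = 724.

Consumer surplus falls by 724 hundred.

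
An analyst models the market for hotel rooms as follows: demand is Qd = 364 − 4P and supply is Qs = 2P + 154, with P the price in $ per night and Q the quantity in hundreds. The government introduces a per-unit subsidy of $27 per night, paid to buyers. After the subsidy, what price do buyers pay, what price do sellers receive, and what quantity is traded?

Without the subsidy, 364 − 4P = 2P + 154 gives 6P = 210, so P* = $35 and Q* = 224.
With a per-unit subsidy paid to buyers, each effectively pays P − 27, so demand becomes Qd = 364 − 4(P − 27).
Solving gives Q = 260 with buyers paying $26 and sellers receiving $53 (the $27 wedge).

Buyers pay $26; sellers receive $53; quantity = 260.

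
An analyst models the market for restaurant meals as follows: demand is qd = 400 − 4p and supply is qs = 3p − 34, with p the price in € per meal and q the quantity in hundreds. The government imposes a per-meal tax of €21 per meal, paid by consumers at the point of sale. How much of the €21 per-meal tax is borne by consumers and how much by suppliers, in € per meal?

Consumers bear €9 per meal; suppliers bear €12 per meal.

Without the tax, 400 − 4p = 3p − 34 gives 7p = 434, so p* = €62 and q* = 152.
With the tax collected from consumers, demand (in seller-price terms) shifts: qd = 400 − 4(p + 21).
New equilibrium: consumers pay €71, suppliers receive €50, q = 116. (Wedge: pb − ps = 21.)
Burden on consumers: €9; on suppliers: €12. (They sum to €21.)
The less price-elastic side of the market bears the larger share of a per-unit tax.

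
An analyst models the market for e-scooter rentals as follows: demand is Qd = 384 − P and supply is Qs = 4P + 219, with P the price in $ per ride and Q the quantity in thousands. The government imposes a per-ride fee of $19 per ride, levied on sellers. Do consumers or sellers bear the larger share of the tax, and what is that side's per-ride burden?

Without the tax, 384 − P = 4P + 219 gives 5P = 165, so P* = $33 and Q* = 351.
With the tax collected from sellers, supply shifts: Qs = 4(P − 19) + 219.
New equilibrium: consumers pay $48.2, sellers receive $29.2, Q = 335.8. (Wedge: Pb − Ps = 19.)
Per-ride burden: consumers $15.2, sellers $3.8.
Consumers take the larger share because demand is less price-elastic here (demand slope 1 vs supply slope 4).
The less price-elastic side of the market bears the larger share of a per-unit tax.

Consumers bear the larger share: $15.2 per ride.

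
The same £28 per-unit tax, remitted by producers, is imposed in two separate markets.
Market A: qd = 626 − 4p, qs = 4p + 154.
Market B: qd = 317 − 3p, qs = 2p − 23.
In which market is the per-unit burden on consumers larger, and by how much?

Market A, by £2.8.

Market A: pre-tax p* = £59, q* = 390; post-tax q = 334; per-unit burden on consumers = £14.
Market B: pre-tax p* = £68, q* = 113; post-tax q = 79.4; per-unit burden on consumers = £11.2.
Difference: £14 vs £11.2 → market A is larger by £2.8.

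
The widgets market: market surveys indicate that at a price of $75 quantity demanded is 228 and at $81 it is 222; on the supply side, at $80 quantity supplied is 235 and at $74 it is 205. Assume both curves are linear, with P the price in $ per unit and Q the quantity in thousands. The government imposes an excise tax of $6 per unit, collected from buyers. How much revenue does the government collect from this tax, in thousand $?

Demand slope: (222 − 228)/(81 − 75) = -1, so Qd = 303 − P.
Supply slope: (205 − 235)/(74 − 80) = 5, so Qs = 5P − 165.
Before the tax: set 303 − P = 5P − 165 → P* = $78, Q* = 225.
With the tax collected from buyers, demand (in seller-price terms) shifts: Qd = 303 − (P + 6).
New equilibrium: buyers pay $83, producers receive $77, Q = 220. (Wedge: Pb − Ps = 6.)
Revenue = t · Q = 6 · 220 = $1320.

Tax revenue = $1320 thousand.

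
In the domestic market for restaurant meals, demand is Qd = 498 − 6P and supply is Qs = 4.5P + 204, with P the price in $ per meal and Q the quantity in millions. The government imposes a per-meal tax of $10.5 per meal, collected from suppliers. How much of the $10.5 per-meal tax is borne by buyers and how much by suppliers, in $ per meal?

Buyers bear $4.5 per meal; suppliers bear $6 per meal.

Before the tax: set 498 − 6P = 4.5P + 204 → P* = $28, Q* = 330.
With the tax collected from suppliers, supply shifts: Qs = 4.5(P − 10.5) + 204.
New equilibrium: buyers pay $32.5, suppliers receive $22, Q = 303. (Wedge: Pb − Ps = 10.5.)
Burden on buyers: $4.5; on suppliers: $6. (They sum to $10.5.)
The less price-elastic side of the market bears the larger share of a per-unit tax.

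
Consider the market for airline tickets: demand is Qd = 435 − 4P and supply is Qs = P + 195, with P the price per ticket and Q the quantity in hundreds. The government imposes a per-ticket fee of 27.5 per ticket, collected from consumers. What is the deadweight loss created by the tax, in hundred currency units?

Deadweight loss = 302.5 hundred.

Before the tax: set 435 − 4P = P + 195 → P* = 48, Q* = 243.
With the tax collected from consumers, demand (in seller-price terms) shifts: Qd = 435 − 4(P + 27.5).
New equilibrium: consumers pay 53.5, suppliers receive 26, Q = 221. (Wedge: Pb − Ps = 27.5.)
Quantity falls by |ΔQ| = |243 − 221| = 22.
DWL = ½ · t · |ΔQ| = ½ · 27.5 · 22 = 302.5.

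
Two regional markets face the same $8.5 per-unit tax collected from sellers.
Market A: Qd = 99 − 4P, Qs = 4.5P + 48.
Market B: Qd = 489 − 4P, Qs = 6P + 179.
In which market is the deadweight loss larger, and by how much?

Market A: pre-tax P* = $6, Q* = 75; post-tax Q = 57; deadweight loss = $76.5.
Market B: pre-tax P* = $31, Q* = 365; post-tax Q = 344.6; deadweight loss = $86.7.
Difference: $76.5 vs $86.7 → market B is larger by $10.2.

Market B, by $10.2.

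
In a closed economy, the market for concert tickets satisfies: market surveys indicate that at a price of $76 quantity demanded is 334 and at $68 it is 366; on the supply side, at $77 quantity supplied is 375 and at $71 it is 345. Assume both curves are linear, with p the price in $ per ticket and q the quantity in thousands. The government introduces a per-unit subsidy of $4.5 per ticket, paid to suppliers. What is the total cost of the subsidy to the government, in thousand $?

Demand slope: (366 − 334)/(68 − 76) = -4, so qd = 638 − 4p.
Supply slope: (345 − 375)/(71 − 77) = 5, so qs = 5p − 10.
Without the subsidy, 638 − 4p = 5p − 10 gives 9p = 648, so p* = $72 and q* = 350.
With a per-unit subsidy paid to suppliers, each receives p + 4.5 per unit sold, so supply becomes qs = 5(p + 4.5) − 10.
New equilibrium: buyers pay $69.5, suppliers receive $74, q = 360. (Wedge: pb − ps = −4.5.)
Outlay = t · Q = 4.5 · 360 = $1620.

Government outlay = $1620 thousand.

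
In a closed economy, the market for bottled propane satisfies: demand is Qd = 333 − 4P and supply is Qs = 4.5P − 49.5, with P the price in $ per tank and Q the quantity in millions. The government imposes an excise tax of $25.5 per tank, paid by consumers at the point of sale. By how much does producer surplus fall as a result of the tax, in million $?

Producer surplus falls by $1512 million.

Without the tax, 333 − 4P = 4.5P − 49.5 gives 8.5P = 382.5, so P* = $45 and Q* = 153.
With the tax collected from consumers, demand (in seller-price terms) shifts: Qd = 333 − 4(P + 25.5).
Solving gives Q = 99 with consumers paying $58.5 and sellers receiving $33 (the $25.5 wedge).
ΔPS is the trapezoid between Q = 99 and Q = 153 of height $12: ½ · (153 + 99) · 12 = $1512.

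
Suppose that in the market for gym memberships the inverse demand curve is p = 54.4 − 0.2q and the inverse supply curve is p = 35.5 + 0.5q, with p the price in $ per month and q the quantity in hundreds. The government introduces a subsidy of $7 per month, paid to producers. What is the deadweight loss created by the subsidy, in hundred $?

Rewrite in direct form: qd = 272 − 5p and qs = 2p − 71.
Before the subsidy: set 272 − 5p = 2p − 71 → p* = $49, q* = 27.
With a per-unit subsidy paid to producers, each receives p + 7 per unit sold, so supply becomes qs = 2(p + 7) − 71.
Solving gives q = 37 with buyers paying $47 and producers receiving $54 (the $7 wedge).
Quantity rises by |ΔQ| = |27 − 37| = 10.
DWL = ½ · t · |ΔQ| = ½ · 7 · 10 = $35.

Deadweight loss = $35 hundred.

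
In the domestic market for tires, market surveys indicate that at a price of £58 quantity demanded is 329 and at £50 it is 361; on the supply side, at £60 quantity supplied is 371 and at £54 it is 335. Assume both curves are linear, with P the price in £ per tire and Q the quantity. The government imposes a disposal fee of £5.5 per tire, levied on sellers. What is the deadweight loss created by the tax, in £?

Demand slope: (361 − 329)/(50 − 58) = -4, so Qd = 561 − 4P.
Supply slope: (335 − 371)/(54 − 60) = 6, so Qs = 6P + 11.
Without the tax, 561 − 4P = 6P + 11 gives 10P = 550, so P* = £55 and Q* = 341.
With the tax collected from sellers, supply shifts: Qs = 6(P − 5.5) + 11.
New equilibrium: buyers pay £58.3, sellers receive £52.8, Q = 327.8. (Wedge: Pb − Ps = 5.5.)
Quantity falls by |ΔQ| = |341 − 327.8| = 13.2.
DWL = ½ · t · |ΔQ| = ½ · 5.5 · 13.2 = £36.3.

Deadweight loss = £36.3.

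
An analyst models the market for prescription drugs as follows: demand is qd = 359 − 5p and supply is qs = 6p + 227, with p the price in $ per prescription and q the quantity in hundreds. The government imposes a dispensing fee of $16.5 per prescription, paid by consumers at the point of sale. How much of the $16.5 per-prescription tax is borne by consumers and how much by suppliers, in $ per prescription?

Consumers bear $9 per prescription; suppliers bear $7.5 per prescription.

Before the tax: set 359 − 5p = 6p + 227 → p* = $12, q* = 299.
With the tax collected from consumers, demand (in seller-price terms) shifts: qd = 359 − 5(p + 16.5).
New equilibrium: consumers pay $21, suppliers receive $4.5, q = 254. (Wedge: pb − ps = 16.5.)
Burden on consumers: $9; on suppliers: $7.5. (They sum to $16.5.)
The less price-elastic side of the market bears the larger share of a per-unit tax.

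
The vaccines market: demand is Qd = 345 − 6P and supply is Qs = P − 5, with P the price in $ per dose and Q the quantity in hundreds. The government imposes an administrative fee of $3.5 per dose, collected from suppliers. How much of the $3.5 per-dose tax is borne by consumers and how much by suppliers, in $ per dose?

Before the tax: set 345 − 6P = P − 5 → P* = $50, Q* = 45.
With the tax collected from suppliers, supply shifts: Qs = (P − 3.5) − 5.
New equilibrium: consumers pay $50.5, suppliers receive $47, Q = 42. (Wedge: Pb − Ps = 3.5.)
Burden on consumers: $0.5; on suppliers: $3. (They sum to $3.5.)

Consumers bear $0.5 per dose; suppliers bear $3 per dose.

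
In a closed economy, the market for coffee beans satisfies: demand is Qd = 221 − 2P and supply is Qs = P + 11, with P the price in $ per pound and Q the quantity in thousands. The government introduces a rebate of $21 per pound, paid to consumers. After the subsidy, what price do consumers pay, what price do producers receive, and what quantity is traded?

Consumers pay $63; producers receive $84; quantity = 95.

Without the subsidy, 221 − 2P = P + 11 gives 3P = 210, so P* = $70 and Q* = 81.
With a per-unit subsidy paid to consumers, each effectively pays P − 21, so demand becomes Qd = 221 − 2(P − 21).
New equilibrium: consumers pay $63, producers receive $84, Q = 95. (Wedge: Pb − Ps = −21.)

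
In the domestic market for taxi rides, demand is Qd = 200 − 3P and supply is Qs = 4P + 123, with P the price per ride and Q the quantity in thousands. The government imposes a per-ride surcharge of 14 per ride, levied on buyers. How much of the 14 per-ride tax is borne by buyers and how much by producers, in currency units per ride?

Buyers bear 8 per ride; producers bear 6 per ride.

Before the tax: set 200 − 3P = 4P + 123 → P* = 11, Q* = 167.
With the tax collected from buyers, demand (in seller-price terms) shifts: Qd = 200 − 3(P + 14).
New equilibrium: buyers pay 19, producers receive 5, Q = 143. (Wedge: Pb − Ps = 14.)
Burden on buyers: 8; on producers: 6. (They sum to 14.)
The less price-elastic side of the market bears the larger share of a per-unit tax.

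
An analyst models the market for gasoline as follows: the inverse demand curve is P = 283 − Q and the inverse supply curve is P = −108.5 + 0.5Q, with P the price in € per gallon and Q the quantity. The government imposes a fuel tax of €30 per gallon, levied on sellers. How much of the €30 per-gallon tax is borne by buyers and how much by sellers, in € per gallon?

Buyers bear €20 per gallon; sellers bear €10 per gallon.

Rewrite in direct form: Qd = 283 − P and Qs = 2P + 217.
Without the tax, 283 − P = 2P + 217 gives 3P = 66, so P* = €22 and Q* = 261.
With the tax collected from sellers, supply shifts: Qs = 2(P − 30) + 217.
Solving gives Q = 241 with buyers paying €42 and sellers receiving €12 (the €30 wedge).
Burden on buyers: €20; on sellers: €10. (They sum to €30.)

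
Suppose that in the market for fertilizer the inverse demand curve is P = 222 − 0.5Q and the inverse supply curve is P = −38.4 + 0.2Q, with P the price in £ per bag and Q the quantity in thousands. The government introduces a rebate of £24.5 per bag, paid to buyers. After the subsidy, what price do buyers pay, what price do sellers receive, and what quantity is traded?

Inverting to Q(P) form: Qd = 444 − 2P; Qs = 5P + 192.
Without the subsidy, 444 − 2P = 5P + 192 gives 7P = 252, so P* = £36 and Q* = 372.
With a per-unit subsidy paid to buyers, each effectively pays P − 24.5, so demand becomes Qd = 444 − 2(P − 24.5).
New equilibrium: buyers pay £18.5, sellers receive £43, Q = 407. (Wedge: Pb − Ps = −24.5.)

Buyers pay £18.5; sellers receive £43; quantity = 407.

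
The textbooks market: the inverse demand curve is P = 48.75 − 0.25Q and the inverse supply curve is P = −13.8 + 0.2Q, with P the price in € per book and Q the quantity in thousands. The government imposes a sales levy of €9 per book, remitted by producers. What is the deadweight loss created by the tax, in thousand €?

Inverting to Q(P) form: Qd = 195 − 4P; Qs = 5P + 69.
Before the tax: set 195 − 4P = 5P + 69 → P* = €14, Q* = 139.
With the tax collected from producers, supply shifts: Qs = 5(P − 9) + 69.
Solving gives Q = 119 with consumers paying €19 and producers receiving €10 (the €9 wedge).
Quantity falls by |ΔQ| = |139 − 119| = 20.
DWL = ½ · t · |ΔQ| = ½ · 9 · 20 = €90.

Deadweight loss = €90 thousand.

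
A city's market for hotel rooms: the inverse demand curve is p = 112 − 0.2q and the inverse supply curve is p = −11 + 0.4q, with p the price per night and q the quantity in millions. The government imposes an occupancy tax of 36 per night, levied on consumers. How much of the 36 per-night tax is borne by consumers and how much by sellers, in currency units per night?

Inverting to q(p) form: qd = 560 − 5p; qs = 2.5p + 27.5.
Before the tax: set 560 − 5p = 2.5p + 27.5 → p* = 71, q* = 205.
With the tax collected from consumers, demand (in seller-price terms) shifts: qd = 560 − 5(p + 36).
Solving gives q = 145 with consumers paying 83 and sellers receiving 47 (the 36 wedge).
Burden on consumers: 12; on sellers: 24. (They sum to 36.)

Consumers bear 12 per night; sellers bear 24 per night.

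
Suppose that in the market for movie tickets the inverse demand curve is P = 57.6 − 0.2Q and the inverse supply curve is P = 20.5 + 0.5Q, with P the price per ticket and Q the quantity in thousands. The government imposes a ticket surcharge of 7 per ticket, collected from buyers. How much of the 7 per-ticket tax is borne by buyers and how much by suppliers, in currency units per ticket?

Inverting to Q(P) form: Qd = 288 − 5P; Qs = 2P − 41.
Without the tax, 288 − 5P = 2P − 41 gives 7P = 329, so P* = 47 and Q* = 53.
With the tax collected from buyers, demand (in seller-price terms) shifts: Qd = 288 − 5(P + 7).
Solving gives Q = 43 with buyers paying 49 and suppliers receiving 42 (the 7 wedge).
Burden on buyers: 2; on suppliers: 5. (They sum to 7.)

Buyers bear 2 per ticket; suppliers bear 5 per ticket.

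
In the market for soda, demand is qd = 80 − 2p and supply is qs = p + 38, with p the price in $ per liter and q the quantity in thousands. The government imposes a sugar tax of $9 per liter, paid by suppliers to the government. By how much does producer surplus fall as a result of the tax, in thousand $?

Producer surplus falls by $294 thousand.

Without the tax, 80 − 2p = p + 38 gives 3p = 42, so p* = $14 and q* = 52.
With the tax collected from suppliers, supply shifts: qs = (p − 9) + 38.
Solving gives q = 46 with buyers paying $17 and suppliers receiving $8 (the $9 wedge).
ΔPS is the trapezoid between Q = 46 and Q = 52 of height $6: ½ · (52 + 46) · 6 = $294.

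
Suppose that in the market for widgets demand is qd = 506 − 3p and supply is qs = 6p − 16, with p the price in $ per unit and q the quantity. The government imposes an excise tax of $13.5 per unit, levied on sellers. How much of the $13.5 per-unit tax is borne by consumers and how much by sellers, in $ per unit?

Before the tax: set 506 − 3p = 6p − 16 → p* = $58, q* = 332.
With the tax collected from sellers, supply shifts: qs = 6(p − 13.5) − 16.
New equilibrium: consumers pay $67, sellers receive $53.5, q = 305. (Wedge: pb − ps = 13.5.)
Burden on consumers: $9; on sellers: $4.5. (They sum to $13.5.)

Consumers bear $9 per unit; sellers bear $4.5 per unit.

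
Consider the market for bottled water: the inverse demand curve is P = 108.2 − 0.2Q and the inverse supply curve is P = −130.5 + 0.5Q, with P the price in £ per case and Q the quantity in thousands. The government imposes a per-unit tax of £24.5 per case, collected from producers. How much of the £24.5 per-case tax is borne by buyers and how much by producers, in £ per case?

Buyers bear £7 per case; producers bear £17.5 per case.

Inverting to Q(P) form: Qd = 541 − 5P; Qs = 2P + 261.
Without the tax, 541 − 5P = 2P + 261 gives 7P = 280, so P* = £40 and Q* = 341.
With the tax collected from producers, supply shifts: Qs = 2(P − 24.5) + 261.
Solving gives Q = 306 with buyers paying £47 and producers receiving £22.5 (the £24.5 wedge).
Burden on buyers: £7; on producers: £17.5. (They sum to £24.5.)
The less price-elastic side of the market bears the larger share of a per-unit tax.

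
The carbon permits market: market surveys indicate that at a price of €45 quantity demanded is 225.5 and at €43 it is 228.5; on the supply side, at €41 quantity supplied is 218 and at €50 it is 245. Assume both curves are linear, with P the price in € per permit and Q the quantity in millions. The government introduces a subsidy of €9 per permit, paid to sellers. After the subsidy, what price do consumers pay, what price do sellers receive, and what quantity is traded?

Demand slope: (228.5 − 225.5)/(43 − 45) = -1.5, so Qd = 293 − 1.5P.
Supply slope: (245 − 218)/(50 − 41) = 3, so Qs = 3P + 95.
Before the subsidy: set 293 − 1.5P = 3P + 95 → P* = €44, Q* = 227.
With a per-unit subsidy paid to sellers, each receives P + 9 per unit sold, so supply becomes Qs = 3(P + 9) + 95.
Solving gives Q = 236 with consumers paying €38 and sellers receiving €47 (the €9 wedge).

Consumers pay €38; sellers receive €47; quantity = 236.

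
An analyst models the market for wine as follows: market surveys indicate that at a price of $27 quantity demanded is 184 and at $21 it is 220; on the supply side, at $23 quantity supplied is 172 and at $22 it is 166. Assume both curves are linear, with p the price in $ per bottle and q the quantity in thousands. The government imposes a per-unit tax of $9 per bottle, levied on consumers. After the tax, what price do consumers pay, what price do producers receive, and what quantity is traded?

Consumers pay $30.5; producers receive $21.5; quantity = 163.

Demand slope: (220 − 184)/(21 − 27) = -6, so qd = 346 − 6p.
Supply slope: (166 − 172)/(22 − 23) = 6, so qs = 6p + 34.
Before the tax: set 346 − 6p = 6p + 34 → p* = $26, q* = 190.
With the tax collected from consumers, demand (in seller-price terms) shifts: qd = 346 − 6(p + 9).
Solving gives q = 163 with consumers paying $30.5 and producers receiving $21.5 (the $9 wedge).
The less price-elastic side of the market bears the larger share of a per-unit tax.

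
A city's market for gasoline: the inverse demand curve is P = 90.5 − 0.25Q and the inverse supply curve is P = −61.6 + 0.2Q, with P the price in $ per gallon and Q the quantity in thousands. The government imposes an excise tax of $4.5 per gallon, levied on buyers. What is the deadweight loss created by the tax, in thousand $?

Rewrite in direct form: Qd = 362 − 4P and Qs = 5P + 308.
Without the tax, 362 − 4P = 5P + 308 gives 9P = 54, so P* = $6 and Q* = 338.
With the tax collected from buyers, demand (in seller-price terms) shifts: Qd = 362 − 4(P + 4.5).
Solving gives Q = 328 with buyers paying $8.5 and suppliers receiving $4 (the $4.5 wedge).
Quantity falls by |ΔQ| = |338 − 328| = 10.
DWL = ½ · t · |ΔQ| = ½ · 4.5 · 10 = $22.5.

Deadweight loss = $22.5 thousand.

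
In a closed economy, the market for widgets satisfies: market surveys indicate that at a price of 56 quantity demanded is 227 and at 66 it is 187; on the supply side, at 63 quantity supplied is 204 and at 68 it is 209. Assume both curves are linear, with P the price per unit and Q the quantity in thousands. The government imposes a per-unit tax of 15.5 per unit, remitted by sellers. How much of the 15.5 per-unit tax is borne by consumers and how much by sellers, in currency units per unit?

Demand slope: (187 − 227)/(66 − 56) = -4, so Qd = 451 − 4P.
Supply slope: (209 − 204)/(68 − 63) = 1, so Qs = P + 141.
Without the tax, 451 − 4P = P + 141 gives 5P = 310, so P* = 62 and Q* = 203.
With the tax collected from sellers, supply shifts: Qs = (P − 15.5) + 141.
New equilibrium: consumers pay 65.1, sellers receive 49.6, Q = 190.6. (Wedge: Pb − Ps = 15.5.)
Burden on consumers: 3.1; on sellers: 12.4. (They sum to 15.5.)
The less price-elastic side of the market bears the larger share of a per-unit tax.

Consumers bear 3.1 per unit; sellers bear 12.4 per unit.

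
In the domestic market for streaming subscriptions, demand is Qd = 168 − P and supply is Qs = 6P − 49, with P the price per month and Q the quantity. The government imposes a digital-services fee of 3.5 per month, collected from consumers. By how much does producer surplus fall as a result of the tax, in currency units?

Producer surplus falls by 67.75.

Before the tax: set 168 − P = 6P − 49 → P* = 31, Q* = 137.
With the tax collected from consumers, demand (in seller-price terms) shifts: Qd = 168 − (P + 3.5).
New equilibrium: consumers pay 34, producers receive 30.5, Q = 134. (Wedge: Pb − Ps = 3.5.)
ΔPS is the trapezoid between Q = 134 and Q = 137 of height 0.5: ½ · (137 + 134) · 0.5 = 67.75.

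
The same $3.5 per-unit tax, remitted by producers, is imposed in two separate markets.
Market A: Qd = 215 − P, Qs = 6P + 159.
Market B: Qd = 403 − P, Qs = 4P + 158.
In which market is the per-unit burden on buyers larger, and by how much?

Market A, by $0.2.

Market A: pre-tax P* = $8, Q* = 207; post-tax Q = 204; per-unit burden on buyers = $3.
Market B: pre-tax P* = $49, Q* = 354; post-tax Q = 351.2; per-unit burden on buyers = $2.8.
Difference: $3 vs $2.8 → market A is larger by $0.2.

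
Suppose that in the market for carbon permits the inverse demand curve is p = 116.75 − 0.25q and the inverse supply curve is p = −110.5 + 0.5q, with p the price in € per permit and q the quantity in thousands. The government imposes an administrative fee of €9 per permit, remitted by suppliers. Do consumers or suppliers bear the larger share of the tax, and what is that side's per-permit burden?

Inverting to q(p) form: qd = 467 − 4p; qs = 2p + 221.
Without the tax, 467 − 4p = 2p + 221 gives 6p = 246, so p* = €41 and q* = 303.
With the tax collected from suppliers, supply shifts: qs = 2(p − 9) + 221.
New equilibrium: consumers pay €44, suppliers receive €35, q = 291. (Wedge: pb − ps = 9.)
Per-permit burden: consumers €3, suppliers €6.
Suppliers take the larger share because supply is less price-elastic here (demand slope 4 vs supply slope 2).

Suppliers bear the larger share: €6 per permit.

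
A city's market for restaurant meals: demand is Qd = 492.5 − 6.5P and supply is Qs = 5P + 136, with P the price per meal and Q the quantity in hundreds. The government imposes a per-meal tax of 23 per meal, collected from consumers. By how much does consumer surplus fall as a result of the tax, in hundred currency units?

Without the tax, 492.5 − 6.5P = 5P + 136 gives 11.5P = 356.5, so P* = 31 and Q* = 291.
With the tax collected from consumers, demand (in seller-price terms) shifts: Qd = 492.5 − 6.5(P + 23).
Solving gives Q = 226 with consumers paying 41 and suppliers receiving 18 (the 23 wedge).
ΔCS is the trapezoid between Q = 226 and Q = 291 of height 10: ½ · (291 + 226) · 10 = 2585.

Consumer surplus falls by 2585 hundred.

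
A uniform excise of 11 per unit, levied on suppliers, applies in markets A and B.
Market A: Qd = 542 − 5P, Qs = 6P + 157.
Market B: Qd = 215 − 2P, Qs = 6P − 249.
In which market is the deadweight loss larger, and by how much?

Market A, by 74.25.

Market A: pre-tax P* = 35, Q* = 367; post-tax Q = 337; deadweight loss = 165.
Market B: pre-tax P* = 58, Q* = 99; post-tax Q = 82.5; deadweight loss = 90.75.
Difference: 165 vs 90.75 → market A is larger by 74.25.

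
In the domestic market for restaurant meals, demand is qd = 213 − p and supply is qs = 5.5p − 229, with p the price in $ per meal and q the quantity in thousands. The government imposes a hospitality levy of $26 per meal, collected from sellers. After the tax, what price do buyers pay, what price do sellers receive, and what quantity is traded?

Before the tax: set 213 − p = 5.5p − 229 → p* = $68, q* = 145.
With the tax collected from sellers, supply shifts: qs = 5.5(p − 26) − 229.
New equilibrium: buyers pay $90, sellers receive $64, q = 123. (Wedge: pb − ps = 26.)
The less price-elastic side of the market bears the larger share of a per-unit tax.

Buyers pay $90; sellers receive $64; quantity = 123.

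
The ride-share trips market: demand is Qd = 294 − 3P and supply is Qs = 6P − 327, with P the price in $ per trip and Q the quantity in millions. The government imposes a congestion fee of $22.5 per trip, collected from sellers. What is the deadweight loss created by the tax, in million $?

Without the tax, 294 − 3P = 6P − 327 gives 9P = 621, so P* = $69 and Q* = 87.
With the tax collected from sellers, supply shifts: Qs = 6(P − 22.5) − 327.
Solving gives Q = 42 with buyers paying $84 and sellers receiving $61.5 (the $22.5 wedge).
Quantity falls by |ΔQ| = |87 − 42| = 45.
DWL = ½ · t · |ΔQ| = ½ · 22.5 · 45 = $506.25.

Deadweight loss = $506.25 million.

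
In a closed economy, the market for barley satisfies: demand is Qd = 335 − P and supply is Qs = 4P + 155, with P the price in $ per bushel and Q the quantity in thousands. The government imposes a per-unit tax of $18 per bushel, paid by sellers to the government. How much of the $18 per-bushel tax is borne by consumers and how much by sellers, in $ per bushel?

Before the tax: set 335 − P = 4P + 155 → P* = $36, Q* = 299.
With the tax collected from sellers, supply shifts: Qs = 4(P − 18) + 155.
Solving gives Q = 284.6 with consumers paying $50.4 and sellers receiving $32.4 (the $18 wedge).
Burden on consumers: $14.4; on sellers: $3.6. (They sum to $18.)
The less price-elastic side of the market bears the larger share of a per-unit tax.

Consumers bear $14.4 per bushel; sellers bear $3.6 per bushel.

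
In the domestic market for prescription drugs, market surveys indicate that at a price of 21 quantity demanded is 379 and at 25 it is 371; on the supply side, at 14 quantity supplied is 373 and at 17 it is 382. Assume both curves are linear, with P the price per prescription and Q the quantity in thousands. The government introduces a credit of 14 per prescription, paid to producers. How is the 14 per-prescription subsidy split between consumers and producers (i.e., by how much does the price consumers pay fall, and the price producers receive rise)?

Demand slope: (371 − 379)/(25 − 21) = -2, so Qd = 421 − 2P.
Supply slope: (382 − 373)/(17 − 14) = 3, so Qs = 3P + 331.
Without the subsidy, 421 − 2P = 3P + 331 gives 5P = 90, so P* = 18 and Q* = 385.
With a per-unit subsidy paid to producers, each receives P + 14 per unit sold, so supply becomes Qs = 3(P + 14) + 331.
New equilibrium: consumers pay 9.6, producers receive 23.6, Q = 401.8. (Wedge: Pb − Ps = −14.)
Gain to consumers: 8.4; to producers: 5.6. (They sum to 14.)

Consumers gain 8.4 per prescription; producers gain 5.6 per prescription.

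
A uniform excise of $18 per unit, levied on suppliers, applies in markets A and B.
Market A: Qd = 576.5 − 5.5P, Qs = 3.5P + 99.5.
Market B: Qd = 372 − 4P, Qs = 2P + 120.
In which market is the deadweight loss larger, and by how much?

Market A: pre-tax P* = $53, Q* = 285; post-tax Q = 246.5; deadweight loss = $346.5.
Market B: pre-tax P* = $42, Q* = 204; post-tax Q = 180; deadweight loss = $216.
Difference: $346.5 vs $216 → market A is larger by $130.5.

Market A, by $130.5.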